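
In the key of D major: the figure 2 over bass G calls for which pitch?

Counting 1 letter step above G lands on A; in D major, that letter is A.

A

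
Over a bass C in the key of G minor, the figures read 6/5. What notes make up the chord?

C, Eb, G, A

The written figures 6/5 are shorthand for 6/5/3: the 3 is implied.
A third above C in this key is Eb.
A fifth above C in this key is G.
A sixth above C in this key is A.
Together with the bass C, this spells A half-diminished seventh in first inversion.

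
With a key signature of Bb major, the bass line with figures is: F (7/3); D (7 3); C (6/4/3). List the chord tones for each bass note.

F (7/5/3): F, A, C, Eb.
D (7/5/3): D, F, A, C.
C (6/4/3): C, Eb, F, A.

F, A, C, Eb | D, F, A, C | C, Eb, F, A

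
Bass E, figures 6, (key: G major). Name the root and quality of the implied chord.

C major

The figures 6 indicate a triad in first inversion.
In first inversion the root lies a sixth above the bass: a sixth above E in G major is C.
The chord tones are E, G, C, giving C major.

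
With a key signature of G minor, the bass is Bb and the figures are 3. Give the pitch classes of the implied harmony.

Bb, D, F

The written figures 3 are shorthand for 5/3: the 5 is implied.
A third above Bb in this key is D.
A fifth above Bb in this key is F.
Together with the bass Bb, this spells Bb major in root position.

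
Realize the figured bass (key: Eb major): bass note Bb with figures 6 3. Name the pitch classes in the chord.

Bb, D, G

A third above Bb in this key is D.
A sixth above Bb in this key is G.
Together with the bass Bb, this spells G minor in first inversion.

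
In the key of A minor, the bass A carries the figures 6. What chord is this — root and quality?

F major

The figures 6 indicate a triad in first inversion.
In first inversion the root lies a sixth above the bass: a sixth above A in A minor is F.
The chord tones are A, C, F, giving F major.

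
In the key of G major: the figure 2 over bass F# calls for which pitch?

G

Counting 1 letter step above F# lands on G; in G major, that letter is G.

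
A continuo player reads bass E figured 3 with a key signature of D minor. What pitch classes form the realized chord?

E, G, Bb

The written figures 3 are shorthand for 5/3: the 5 is implied.
A third above E in this key is G.
A fifth above E in this key is Bb.
Together with the bass E, this spells E diminished in root position.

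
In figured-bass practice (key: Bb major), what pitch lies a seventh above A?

G

Counting 6 letter steps above A lands on G; in Bb major, that letter is G.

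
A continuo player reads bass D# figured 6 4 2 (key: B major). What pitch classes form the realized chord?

A second above D# in this key is E.
A fourth above D# in this key is G#.
A sixth above D# in this key is B.
Together with the bass D#, this spells E major seventh in third inversion.

D#, E, G#, B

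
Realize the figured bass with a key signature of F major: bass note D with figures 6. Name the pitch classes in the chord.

The written figures 6 are shorthand for 6/3: the 3 is implied.
A third above D in this key is F.
A sixth above D in this key is Bb.
Together with the bass D, this spells Bb major in first inversion.

D, F, Bb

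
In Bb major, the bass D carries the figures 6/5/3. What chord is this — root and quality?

The figures 6/5/3 indicate a seventh chord in first inversion.
In first inversion the root lies a sixth above the bass: a sixth above D in Bb major is Bb.
The chord tones are D, F, A, Bb, giving Bb major seventh.

Bb major seventh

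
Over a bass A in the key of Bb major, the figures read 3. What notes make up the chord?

A, C, Eb

The written figures 3 are shorthand for 5/3: the 5 is implied.
A third above A in this key is C.
A fifth above A in this key is Eb.
Together with the bass A, this spells A diminished in root position.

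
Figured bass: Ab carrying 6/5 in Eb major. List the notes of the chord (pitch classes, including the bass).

Ab, C, Eb, F

The written figures 6/5 are shorthand for 6/5/3: the 3 is implied.
A third above Ab in this key is C.
A fifth above Ab in this key is Eb.
A sixth above Ab in this key is F.
Together with the bass Ab, this spells F minor seventh in first inversion.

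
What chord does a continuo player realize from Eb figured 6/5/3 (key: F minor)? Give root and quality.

C minor seventh

The figures 6/5/3 indicate a seventh chord in first inversion.
In first inversion the root lies a sixth above the bass: a sixth above Eb in F minor is C.
The chord tones are Eb, G, Bb, C, giving C minor seventh.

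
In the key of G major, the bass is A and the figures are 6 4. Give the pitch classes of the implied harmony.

A fourth above A in this key is D.
A sixth above A in this key is F#.
Together with the bass A, this spells D major in second inversion.

A, D, F#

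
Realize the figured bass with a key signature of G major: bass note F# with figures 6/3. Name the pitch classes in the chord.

A third above F# in this key is A.
A sixth above F# in this key is D.
Together with the bass F#, this spells D major in first inversion.

F#, A, D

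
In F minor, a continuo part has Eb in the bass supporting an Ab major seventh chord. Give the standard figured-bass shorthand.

4/3

Eb is the fifth of Ab major seventh, so the chord is in second inversion.
A seventh chord in second inversion is figured 6/4/3, conventionally abbreviated 4/3.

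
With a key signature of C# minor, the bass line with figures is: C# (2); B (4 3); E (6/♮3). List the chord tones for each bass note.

C#, D#, F#, A | B, D#, E, G# | E, G, C#

C# (6/4/2): C#, D#, F#, A.
B (6/4/3): B, D#, E, G#.
E (6/♮3): E, G, C#.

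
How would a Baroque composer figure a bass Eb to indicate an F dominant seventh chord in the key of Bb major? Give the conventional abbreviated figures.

4/2

Eb is the seventh of F dominant seventh, so the chord is in third inversion.
A seventh chord in third inversion is figured 6/4/2, conventionally abbreviated 4/2.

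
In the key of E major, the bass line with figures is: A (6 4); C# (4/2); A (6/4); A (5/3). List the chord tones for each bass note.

A, D#, F# | C#, D#, F#, A | A, D#, F# | A, C#, E

A (6/4): A, D#, F#.
C# (6/4/2): C#, D#, F#, A.
A (6/4): A, D#, F#.
A (5/3): A, C#, E.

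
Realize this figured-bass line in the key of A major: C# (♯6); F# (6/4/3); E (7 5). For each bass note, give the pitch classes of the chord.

C#, E, A# | F#, A, B, D | E, G#, B, D

C# (#6/3): C#, E, A#.
F# (6/4/3): F#, A, B, D.
E (7/5/3): E, G#, B, D.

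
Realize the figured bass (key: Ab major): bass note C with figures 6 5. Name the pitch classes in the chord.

C, Eb, G, Ab

The written figures 6 5 are shorthand for 6/5/3: the 3 is implied.
A third above C in this key is Eb.
A fifth above C in this key is G.
A sixth above C in this key is Ab.
Together with the bass C, this spells Ab major seventh in first inversion.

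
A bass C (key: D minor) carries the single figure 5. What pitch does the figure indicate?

G

Counting 4 letter steps above C lands on G; in D minor, that letter is G.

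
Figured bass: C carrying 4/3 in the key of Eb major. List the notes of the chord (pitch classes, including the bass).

The written figures 4/3 are shorthand for 6/4/3: the 6 is implied.
A third above C in this key is Eb.
A fourth above C in this key is F.
A sixth above C in this key is Ab.
Together with the bass C, this spells F minor seventh in second inversion.

C, Eb, F, Ab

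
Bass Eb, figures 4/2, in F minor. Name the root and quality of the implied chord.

The figures 4/2 indicate a seventh chord in third inversion.
In third inversion the root lies a second above the bass: a second above Eb in F minor is F.
The chord tones are Eb, F, Ab, C, giving F minor seventh.

F minor seventh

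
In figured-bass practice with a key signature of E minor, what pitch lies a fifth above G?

D

Counting 4 letter steps above G lands on D; in E minor, that letter is D.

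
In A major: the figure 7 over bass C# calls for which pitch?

B

Counting 6 letter steps above C# lands on B; in A major, that letter is B.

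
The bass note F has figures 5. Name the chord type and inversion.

5 is shorthand for 5/3.
Intervals of 5/3 above the bass form a triad; the bass is the root, so this is root position.

triad, root position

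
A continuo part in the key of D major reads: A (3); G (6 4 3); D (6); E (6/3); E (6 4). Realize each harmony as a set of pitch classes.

A, C#, E | G, B, C#, E | D, F#, B | E, G, C# | E, A, C#

A (5/3): A, C#, E.
G (6/4/3): G, B, C#, E.
D (6/3): D, F#, B.
E (6/3): E, G, C#.
E (6/4): E, A, C#.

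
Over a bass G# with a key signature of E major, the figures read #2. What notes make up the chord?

G#, A#, C#, E

The written figures #2 are shorthand for 6/4/2: the 6/4 are implied.
A second above G# in this key is A, raised to A# by the sharp.
A fourth above G# in this key is C#.
A sixth above G# in this key is E.
Together with the bass G#, this spells A# half-diminished seventh in third inversion.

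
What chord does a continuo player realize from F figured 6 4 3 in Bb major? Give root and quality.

The figures 6 4 3 indicate a seventh chord in second inversion.
In second inversion the root lies a fourth above the bass: a fourth above F in Bb major is Bb.
The chord tones are F, A, Bb, D, giving Bb major seventh.

Bb major seventh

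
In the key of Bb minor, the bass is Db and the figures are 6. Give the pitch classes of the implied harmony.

Db, F, Bb

The written figures 6 are shorthand for 6/3: the 3 is implied.
A third above Db in this key is F.
A sixth above Db in this key is Bb.
Together with the bass Db, this spells Bb minor in first inversion.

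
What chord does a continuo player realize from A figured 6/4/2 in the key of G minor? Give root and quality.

The figures 6/4/2 indicate a seventh chord in third inversion.
In third inversion the root lies a second above the bass: a second above A in G minor is Bb.
The chord tones are A, Bb, D, F, giving Bb major seventh.

Bb major seventh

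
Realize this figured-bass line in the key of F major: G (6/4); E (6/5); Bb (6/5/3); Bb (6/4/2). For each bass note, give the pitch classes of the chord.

G (6/4): G, C, E.
E (6/5/3): E, G, Bb, C.
Bb (6/5/3): Bb, D, F, G.
Bb (6/4/2): Bb, C, E, G.

G, C, E | E, G, Bb, C | Bb, D, F, G | Bb, C, E, G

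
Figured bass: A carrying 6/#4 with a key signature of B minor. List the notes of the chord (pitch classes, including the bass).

A fourth above A in this key is D, raised to D# by the sharp.
A sixth above A in this key is F#.
Together with the bass A, this spells D# diminished in second inversion.

A, D#, F#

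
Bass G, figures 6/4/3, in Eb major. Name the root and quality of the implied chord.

C minor seventh

The figures 6/4/3 indicate a seventh chord in second inversion.
In second inversion the root lies a fourth above the bass: a fourth above G in Eb major is C.
The chord tones are G, Bb, C, Eb, giving C minor seventh.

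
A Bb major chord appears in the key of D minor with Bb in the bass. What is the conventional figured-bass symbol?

Bb is the root of Bb major, so the chord is in root position.
A triad in root position is figured 5/3, conventionally abbreviated (no figures — root-position triad).

no figures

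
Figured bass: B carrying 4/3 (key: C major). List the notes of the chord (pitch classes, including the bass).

The written figures 4/3 are shorthand for 6/4/3: the 6 is implied.
A third above B in this key is D.
A fourth above B in this key is E.
A sixth above B in this key is G.
Together with the bass B, this spells E minor seventh in second inversion.

B, D, E, G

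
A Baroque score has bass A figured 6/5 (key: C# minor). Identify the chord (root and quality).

The figures 6/5 indicate a seventh chord in first inversion.
In first inversion the root lies a sixth above the bass: a sixth above A in C# minor is F#.
The chord tones are A, C#, E, F#, giving F# minor seventh.

F# minor seventh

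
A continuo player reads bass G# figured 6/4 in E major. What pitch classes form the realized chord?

A fourth above G# in this key is C#.
A sixth above G# in this key is E.
Together with the bass G#, this spells C# minor in second inversion.

G#, C#, E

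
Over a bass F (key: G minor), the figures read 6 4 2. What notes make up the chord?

F, G, Bb, D

A second above F in this key is G.
A fourth above F in this key is Bb.
A sixth above F in this key is D.
Together with the bass F, this spells G minor seventh in third inversion.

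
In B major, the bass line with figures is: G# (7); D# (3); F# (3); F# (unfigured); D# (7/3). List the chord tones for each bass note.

G# (7/5/3): G#, B, D#, F#.
D# (5/3): D#, F#, A#.
F# (5/3): F#, A#, C#.
F# (5/3): F#, A#, C#.
D# (7/5/3): D#, F#, A#, C#.

G#, B, D#, F# | D#, F#, A# | F#, A#, C# | F#, A#, C# | D#, F#, A#, C#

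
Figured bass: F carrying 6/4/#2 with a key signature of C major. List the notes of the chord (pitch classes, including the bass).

F, G#, B, D

A second above F in this key is G, raised to G# by the sharp.
A fourth above F in this key is B.
A sixth above F in this key is D.
Together with the bass F, this spells G# diminished seventh in third inversion.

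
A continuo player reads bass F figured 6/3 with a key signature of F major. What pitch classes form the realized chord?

F, A, D

A third above F in this key is A.
A sixth above F in this key is D.
Together with the bass F, this spells D minor in first inversion.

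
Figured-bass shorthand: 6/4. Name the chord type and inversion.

Intervals of 6/4 above the bass form a triad; the bass is the fifth, so this is second inversion.

triad, second inversion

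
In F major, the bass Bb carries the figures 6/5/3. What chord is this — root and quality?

The figures 6/5/3 indicate a seventh chord in first inversion.
In first inversion the root lies a sixth above the bass: a sixth above Bb in F major is G.
The chord tones are Bb, D, F, G, giving G minor seventh.

G minor seventh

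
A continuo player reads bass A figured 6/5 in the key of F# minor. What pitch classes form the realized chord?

A, C#, E, F#

The written figures 6/5 are shorthand for 6/5/3: the 3 is implied.
A third above A in this key is C#.
A fifth above A in this key is E.
A sixth above A in this key is F#.
Together with the bass A, this spells F# minor seventh in first inversion.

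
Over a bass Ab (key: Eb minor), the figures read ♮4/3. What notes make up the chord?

The written figures ♮4/3 are shorthand for 6/4/3: the 6 is implied.
A third above Ab in this key is Cb.
A fourth above Ab in this key is Db, made natural (D) by the ♮ figure.
A sixth above Ab in this key is F.
Together with the bass Ab, this spells D diminished seventh in second inversion.

Ab, Cb, D, F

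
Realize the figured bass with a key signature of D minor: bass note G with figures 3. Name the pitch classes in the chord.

The written figures 3 are shorthand for 5/3: the 5 is implied.
A third above G in this key is Bb.
A fifth above G in this key is D.
Together with the bass G, this spells G minor in root position.

G, Bb, D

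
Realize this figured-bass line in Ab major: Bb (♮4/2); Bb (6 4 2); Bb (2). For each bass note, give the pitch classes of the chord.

Bb (6/♮4/2): Bb, C, E, G.
Bb (6/4/2): Bb, C, Eb, G.
Bb (6/4/2): Bb, C, Eb, G.

Bb, C, E, G | Bb, C, Eb, G | Bb, C, Eb, G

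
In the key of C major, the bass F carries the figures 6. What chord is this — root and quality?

D minor

The figures 6 indicate a triad in first inversion.
In first inversion the root lies a sixth above the bass: a sixth above F in C major is D.
The chord tones are F, A, D, giving D minor.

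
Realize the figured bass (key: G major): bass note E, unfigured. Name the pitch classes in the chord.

E, G, B

An unfigured bass implies 5/3.
A third above E in this key is G.
A fifth above E in this key is B.
Together with the bass E, this spells E minor in root position.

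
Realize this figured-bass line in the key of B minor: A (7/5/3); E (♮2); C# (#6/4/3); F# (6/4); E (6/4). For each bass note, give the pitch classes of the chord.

A (7/5/3): A, C#, E, G.
E (6/4/♮2): E, F, A, C#.
C# (#6/4/3): C#, E, F#, A#.
F# (6/4): F#, B, D.
E (6/4): E, A, C#.

A, C#, E, G | E, F, A, C# | C#, E, F#, A# | F#, B, D | E, A, C#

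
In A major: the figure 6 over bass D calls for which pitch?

Counting 5 letter steps above D lands on B; in A major, that letter is B.

B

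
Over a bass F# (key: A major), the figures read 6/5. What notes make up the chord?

The written figures 6/5 are shorthand for 6/5/3: the 3 is implied.
A third above F# in this key is A.
A fifth above F# in this key is C#.
A sixth above F# in this key is D.
Together with the bass F#, this spells D major seventh in first inversion.

F#, A, C#, D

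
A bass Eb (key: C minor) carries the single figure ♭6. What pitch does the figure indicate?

Counting 5 letter steps above Eb lands on C; in C minor, that letter is C.
The b6 figure lowers it a semitone, giving Cb.

Cb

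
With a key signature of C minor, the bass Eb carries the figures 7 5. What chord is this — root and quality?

Eb major seventh

The figures 7 5 indicate a seventh chord in root position.
In root position the bass is the root, so the root is Eb.
The chord tones are Eb, G, Bb, D, giving Eb major seventh.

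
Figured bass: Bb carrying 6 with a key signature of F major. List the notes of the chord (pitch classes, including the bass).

The written figures 6 are shorthand for 6/3: the 3 is implied.
A third above Bb in this key is D.
A sixth above Bb in this key is G.
Together with the bass Bb, this spells G minor in first inversion.

Bb, D, G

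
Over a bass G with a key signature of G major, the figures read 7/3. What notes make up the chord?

The written figures 7/3 are shorthand for 7/5/3: the 5 is implied.
A third above G in this key is B.
A fifth above G in this key is D.
A seventh above G in this key is F#.
Together with the bass G, this spells G major seventh in root position.

G, B, D, F#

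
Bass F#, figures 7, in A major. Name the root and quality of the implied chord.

The figures 7 indicate a seventh chord in root position.
In root position the bass is the root, so the root is F#.
The chord tones are F#, A, C#, E, giving F# minor seventh.

F# minor seventh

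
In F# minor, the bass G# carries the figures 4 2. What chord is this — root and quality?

A major seventh

The figures 4 2 indicate a seventh chord in third inversion.
In third inversion the root lies a second above the bass: a second above G# in F# minor is A.
The chord tones are G#, A, C#, E, giving A major seventh.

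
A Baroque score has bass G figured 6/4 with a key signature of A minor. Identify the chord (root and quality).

C major

The figures 6/4 indicate a triad in second inversion.
In second inversion the root lies a fourth above the bass: a fourth above G in A minor is C.
The chord tones are G, C, E, giving C major.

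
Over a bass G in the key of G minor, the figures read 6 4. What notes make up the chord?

A fourth above G in this key is C.
A sixth above G in this key is Eb.
Together with the bass G, this spells C minor in second inversion.

G, C, Eb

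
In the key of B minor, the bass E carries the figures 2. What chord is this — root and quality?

F# minor seventh

The figures 2 indicate a seventh chord in third inversion.
In third inversion the root lies a second above the bass: a second above E in B minor is F#.
The chord tones are E, F#, A, C#, giving F# minor seventh.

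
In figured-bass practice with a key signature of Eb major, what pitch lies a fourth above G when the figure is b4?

Cb

Counting 3 letter steps above G lands on C; in Eb major, that letter is C.
The b4 figure lowers it a semitone, giving Cb.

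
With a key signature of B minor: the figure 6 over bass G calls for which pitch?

Counting 5 letter steps above G lands on E; in B minor, that letter is E.

E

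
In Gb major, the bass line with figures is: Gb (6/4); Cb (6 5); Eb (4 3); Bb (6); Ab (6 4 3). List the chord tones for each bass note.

Gb, Cb, Eb | Cb, Eb, Gb, Ab | Eb, Gb, Ab, Cb | Bb, Db, Gb | Ab, Cb, Db, F

Gb (6/4): Gb, Cb, Eb.
Cb (6/5/3): Cb, Eb, Gb, Ab.
Eb (6/4/3): Eb, Gb, Ab, Cb.
Bb (6/3): Bb, Db, Gb.
Ab (6/4/3): Ab, Cb, Db, F.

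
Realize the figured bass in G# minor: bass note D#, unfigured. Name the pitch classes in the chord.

D#, F#, A#

An unfigured bass implies 5/3.
A third above D# in this key is F#.
A fifth above D# in this key is A#.
Together with the bass D#, this spells D# minor in root position.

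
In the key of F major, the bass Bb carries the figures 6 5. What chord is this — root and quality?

G minor seventh

The figures 6 5 indicate a seventh chord in first inversion.
In first inversion the root lies a sixth above the bass: a sixth above Bb in F major is G.
The chord tones are Bb, D, F, G, giving G minor seventh.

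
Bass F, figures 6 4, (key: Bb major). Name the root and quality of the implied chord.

Bb major

The figures 6 4 indicate a triad in second inversion.
In second inversion the root lies a fourth above the bass: a fourth above F in Bb major is Bb.
The chord tones are F, Bb, D, giving Bb major.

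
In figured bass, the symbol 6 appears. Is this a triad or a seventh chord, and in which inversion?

6 is shorthand for 6/3.
Intervals of 6/3 above the bass form a triad; the bass is the third, so this is first inversion.

triad, first inversion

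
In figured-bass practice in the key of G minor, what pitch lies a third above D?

Counting 2 letter steps above D lands on F; in G minor, that letter is F.

F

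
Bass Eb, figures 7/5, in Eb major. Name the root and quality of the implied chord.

The figures 7/5 indicate a seventh chord in root position.
In root position the bass is the root, so the root is Eb.
The chord tones are Eb, G, Bb, D, giving Eb major seventh.

Eb major seventh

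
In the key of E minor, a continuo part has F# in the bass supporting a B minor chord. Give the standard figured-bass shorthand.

F# is the fifth of B minor, so the chord is in second inversion.
A triad in second inversion is figured 6/4, conventionally abbreviated 6/4.

6/4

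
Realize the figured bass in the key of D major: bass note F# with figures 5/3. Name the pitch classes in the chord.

A third above F# in this key is A.
A fifth above F# in this key is C#.
Together with the bass F#, this spells F# minor in root position.

F#, A, C#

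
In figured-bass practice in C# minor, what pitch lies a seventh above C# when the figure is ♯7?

B#

Counting 6 letter steps above C# lands on B; in C# minor, that letter is B.
The #7 figure raises it a semitone, giving B#.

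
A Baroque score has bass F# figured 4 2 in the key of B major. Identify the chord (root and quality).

G# minor seventh

The figures 4 2 indicate a seventh chord in third inversion.
In third inversion the root lies a second above the bass: a second above F# in B major is G#.
The chord tones are F#, G#, B, D#, giving G# minor seventh.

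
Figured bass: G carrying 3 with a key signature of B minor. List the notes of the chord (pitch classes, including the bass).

The written figures 3 are shorthand for 5/3: the 5 is implied.
A third above G in this key is B.
A fifth above G in this key is D.
Together with the bass G, this spells G major in root position.

G, B, D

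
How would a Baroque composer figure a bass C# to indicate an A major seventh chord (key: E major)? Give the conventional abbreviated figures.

6/5

C# is the third of A major seventh, so the chord is in first inversion.
A seventh chord in first inversion is figured 6/5/3, conventionally abbreviated 6/5.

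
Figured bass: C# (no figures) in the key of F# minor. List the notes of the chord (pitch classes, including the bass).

An unfigured bass implies 5/3.
A third above C# in this key is E.
A fifth above C# in this key is G#.
Together with the bass C#, this spells C# minor in root position.

C#, E, G#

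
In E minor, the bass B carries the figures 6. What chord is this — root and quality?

G major

The figures 6 indicate a triad in first inversion.
In first inversion the root lies a sixth above the bass: a sixth above B in E minor is G.
The chord tones are B, D, G, giving G major.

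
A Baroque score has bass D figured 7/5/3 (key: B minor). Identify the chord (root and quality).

The figures 7/5/3 indicate a seventh chord in root position.
In root position the bass is the root, so the root is D.
The chord tones are D, F#, A, C#, giving D major seventh.

D major seventh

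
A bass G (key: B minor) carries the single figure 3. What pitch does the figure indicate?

B

Counting 2 letter steps above G lands on B; in B minor, that letter is B.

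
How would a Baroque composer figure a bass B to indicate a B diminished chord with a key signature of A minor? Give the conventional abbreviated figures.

B is the root of B diminished, so the chord is in root position.
A triad in root position is figured 5/3, conventionally abbreviated (no figures — root-position triad).

no figures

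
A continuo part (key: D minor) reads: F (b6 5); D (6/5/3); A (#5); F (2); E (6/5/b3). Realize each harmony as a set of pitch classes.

F (b6/5/3): F, A, C, Db.
D (6/5/3): D, F, A, Bb.
A (#5/3): A, C, E#.
F (6/4/2): F, G, Bb, D.
E (6/5/b3): E, Gb, Bb, C.

F, A, C, Db | D, F, A, Bb | A, C, E# | F, G, Bb, D | E, Gb, Bb, C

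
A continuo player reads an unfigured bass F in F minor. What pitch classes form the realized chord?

An unfigured bass implies 5/3.
A third above F in this key is Ab.
A fifth above F in this key is C.
Together with the bass F, this spells F minor in root position.

F, Ab, C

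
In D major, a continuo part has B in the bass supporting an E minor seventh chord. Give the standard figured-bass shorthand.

B is the fifth of E minor seventh, so the chord is in second inversion.
A seventh chord in second inversion is figured 6/4/3, conventionally abbreviated 4/3.

4/3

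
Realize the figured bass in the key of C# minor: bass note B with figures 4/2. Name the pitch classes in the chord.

The written figures 4/2 are shorthand for 6/4/2: the 6 is implied.
A second above B in this key is C#.
A fourth above B in this key is E.
A sixth above B in this key is G#.
Together with the bass B, this spells C# minor seventh in third inversion.

B, C#, E, G#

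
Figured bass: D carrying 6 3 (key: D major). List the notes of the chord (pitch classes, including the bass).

A third above D in this key is F#.
A sixth above D in this key is B.
Together with the bass D, this spells B minor in first inversion.

D, F#, B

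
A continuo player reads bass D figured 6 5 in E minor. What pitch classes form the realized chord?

D, F#, A, B

The written figures 6 5 are shorthand for 6/5/3: the 3 is implied.
A third above D in this key is F#.
A fifth above D in this key is A.
A sixth above D in this key is B.
Together with the bass D, this spells B minor seventh in first inversion.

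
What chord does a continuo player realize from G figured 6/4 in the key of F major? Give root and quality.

C major

The figures 6/4 indicate a triad in second inversion.
In second inversion the root lies a fourth above the bass: a fourth above G in F major is C.
The chord tones are G, C, E, giving C major.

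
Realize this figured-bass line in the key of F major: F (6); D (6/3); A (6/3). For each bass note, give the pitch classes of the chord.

F, A, D | D, F, Bb | A, C, F

F (6/3): F, A, D.
D (6/3): D, F, Bb.
A (6/3): A, C, F.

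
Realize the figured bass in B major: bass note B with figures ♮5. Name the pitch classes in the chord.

B, D#, F

The written figures ♮5 are shorthand for 5/3: the 3 is implied.
A third above B in this key is D#.
A fifth above B in this key is F#, made natural (F) by the ♮ figure.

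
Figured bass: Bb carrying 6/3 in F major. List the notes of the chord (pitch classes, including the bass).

A third above Bb in this key is D.
A sixth above Bb in this key is G.
Together with the bass Bb, this spells G minor in first inversion.

Bb, D, G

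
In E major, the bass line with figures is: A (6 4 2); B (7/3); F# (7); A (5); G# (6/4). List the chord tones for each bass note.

A (6/4/2): A, B, D#, F#.
B (7/5/3): B, D#, F#, A.
F# (7/5/3): F#, A, C#, E.
A (5/3): A, C#, E.
G# (6/4): G#, C#, E.

A, B, D#, F# | B, D#, F#, A | F#, A, C#, E | A, C#, E | G#, C#, E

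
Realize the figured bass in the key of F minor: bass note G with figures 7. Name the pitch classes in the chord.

G, Bb, Db, F

The written figures 7 are shorthand for 7/5/3: the 5/3 are implied.
A third above G in this key is Bb.
A fifth above G in this key is Db.
A seventh above G in this key is F.
Together with the bass G, this spells G half-diminished seventh in root position.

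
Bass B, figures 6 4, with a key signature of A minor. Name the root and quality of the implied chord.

The figures 6 4 indicate a triad in second inversion.
In second inversion the root lies a fourth above the bass: a fourth above B in A minor is E.
The chord tones are B, E, G, giving E minor.

E minor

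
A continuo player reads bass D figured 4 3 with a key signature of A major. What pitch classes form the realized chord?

The written figures 4 3 are shorthand for 6/4/3: the 6 is implied.
A third above D in this key is F#.
A fourth above D in this key is G#.
A sixth above D in this key is B.
Together with the bass D, this spells G# half-diminished seventh in second inversion.

D, F#, G#, B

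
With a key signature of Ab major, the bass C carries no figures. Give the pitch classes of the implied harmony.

An unfigured bass implies 5/3.
A third above C in this key is Eb.
A fifth above C in this key is G.
Together with the bass C, this spells C minor in root position.

C, Eb, G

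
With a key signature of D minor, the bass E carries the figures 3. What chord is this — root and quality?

The figures 3 indicate a triad in root position.
In root position the bass is the root, so the root is E.
The chord tones are E, G, Bb, giving E diminished.

E diminished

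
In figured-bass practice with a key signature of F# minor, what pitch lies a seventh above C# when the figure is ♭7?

Counting 6 letter steps above C# lands on B; in F# minor, that letter is B.
The b7 figure lowers it a semitone, giving Bb.

Bb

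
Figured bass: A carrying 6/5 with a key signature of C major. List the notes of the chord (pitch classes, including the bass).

The written figures 6/5 are shorthand for 6/5/3: the 3 is implied.
A third above A in this key is C.
A fifth above A in this key is E.
A sixth above A in this key is F.
Together with the bass A, this spells F major seventh in first inversion.

A, C, E, F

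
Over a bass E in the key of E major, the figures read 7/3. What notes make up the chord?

The written figures 7/3 are shorthand for 7/5/3: the 5 is implied.
A third above E in this key is G#.
A fifth above E in this key is B.
A seventh above E in this key is D#.
Together with the bass E, this spells E major seventh in root position.

E, G#, B, D#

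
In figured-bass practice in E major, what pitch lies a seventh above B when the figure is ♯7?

Counting 6 letter steps above B lands on A; in E major, that letter is A.
The #7 figure raises it a semitone, giving A#.

A#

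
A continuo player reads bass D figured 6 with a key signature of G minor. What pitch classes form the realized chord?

D, F, Bb

The written figures 6 are shorthand for 6/3: the 3 is implied.
A third above D in this key is F.
A sixth above D in this key is Bb.
Together with the bass D, this spells Bb major in first inversion.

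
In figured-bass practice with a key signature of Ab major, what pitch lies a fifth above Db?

Ab

Counting 4 letter steps above Db lands on A; in Ab major, that letter is Ab.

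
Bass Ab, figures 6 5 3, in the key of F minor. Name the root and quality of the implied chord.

The figures 6 5 3 indicate a seventh chord in first inversion.
In first inversion the root lies a sixth above the bass: a sixth above Ab in F minor is F.
The chord tones are Ab, C, Eb, F, giving F minor seventh.

F minor seventh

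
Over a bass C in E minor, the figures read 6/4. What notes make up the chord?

A fourth above C in this key is F#.
A sixth above C in this key is A.
Together with the bass C, this spells F# diminished in second inversion.

C, F#, A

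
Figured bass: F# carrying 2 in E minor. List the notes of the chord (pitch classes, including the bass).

F#, G, B, D

The written figures 2 are shorthand for 6/4/2: the 6/4 are implied.
A second above F# in this key is G.
A fourth above F# in this key is B.
A sixth above F# in this key is D.
Together with the bass F#, this spells G major seventh in third inversion.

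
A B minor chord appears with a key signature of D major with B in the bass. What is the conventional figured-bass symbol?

no figures

B is the root of B minor, so the chord is in root position.
A triad in root position is figured 5/3, conventionally abbreviated (no figures — root-position triad).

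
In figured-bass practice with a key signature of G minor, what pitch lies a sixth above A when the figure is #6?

F#

Counting 5 letter steps above A lands on F; in G minor, that letter is F.
The #6 figure raises it a semitone, giving F#.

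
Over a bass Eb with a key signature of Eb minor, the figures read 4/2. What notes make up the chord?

The written figures 4/2 are shorthand for 6/4/2: the 6 is implied.
A second above Eb in this key is F.
A fourth above Eb in this key is Ab.
A sixth above Eb in this key is Cb.
Together with the bass Eb, this spells F half-diminished seventh in third inversion.

Eb, F, Ab, Cb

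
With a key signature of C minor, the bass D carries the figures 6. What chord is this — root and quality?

The figures 6 indicate a triad in first inversion.
In first inversion the root lies a sixth above the bass: a sixth above D in C minor is Bb.
The chord tones are D, F, Bb, giving Bb major.

Bb major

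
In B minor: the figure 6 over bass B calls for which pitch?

Counting 5 letter steps above B lands on G; in B minor, that letter is G.

G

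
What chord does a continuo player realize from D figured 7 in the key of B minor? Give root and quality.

D major seventh

The figures 7 indicate a seventh chord in root position.
In root position the bass is the root, so the root is D.
The chord tones are D, F#, A, C#, giving D major seventh.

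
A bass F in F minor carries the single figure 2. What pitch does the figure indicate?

Counting 1 letter step above F lands on G; in F minor, that letter is G.

G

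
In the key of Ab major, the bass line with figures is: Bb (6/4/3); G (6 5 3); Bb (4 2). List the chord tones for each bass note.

Bb, Db, Eb, G | G, Bb, Db, Eb | Bb, C, Eb, G

Bb (6/4/3): Bb, Db, Eb, G.
G (6/5/3): G, Bb, Db, Eb.
Bb (6/4/2): Bb, C, Eb, G.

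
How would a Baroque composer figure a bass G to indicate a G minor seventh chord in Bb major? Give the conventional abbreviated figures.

G is the root of G minor seventh, so the chord is in root position.
A seventh chord in root position is figured 7/5/3, conventionally abbreviated 7.

7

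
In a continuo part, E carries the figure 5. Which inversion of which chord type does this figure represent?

5 is shorthand for 5/3.
Intervals of 5/3 above the bass form a triad; the bass is the root, so this is root position.

triad, root position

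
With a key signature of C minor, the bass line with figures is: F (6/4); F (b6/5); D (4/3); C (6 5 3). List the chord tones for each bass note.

F (6/4): F, Bb, D.
F (b6/5/3): F, Ab, C, Db.
D (6/4/3): D, F, G, Bb.
C (6/5/3): C, Eb, G, Ab.

F, Bb, D | F, Ab, C, Db | D, F, G, Bb | C, Eb, G, Ab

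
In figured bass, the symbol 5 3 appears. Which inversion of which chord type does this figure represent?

Intervals of 5/3 above the bass form a triad; the bass is the root, so this is root position.

triad, root position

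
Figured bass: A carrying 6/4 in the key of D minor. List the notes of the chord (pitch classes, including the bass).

A, D, F

A fourth above A in this key is D.
A sixth above A in this key is F.
Together with the bass A, this spells D minor in second inversion.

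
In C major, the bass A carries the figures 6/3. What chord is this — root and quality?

F major

The figures 6/3 indicate a triad in first inversion.
In first inversion the root lies a sixth above the bass: a sixth above A in C major is F.
The chord tones are A, C, F, giving F major.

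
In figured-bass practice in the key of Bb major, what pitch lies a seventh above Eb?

D

Counting 6 letter steps above Eb lands on D; in Bb major, that letter is D.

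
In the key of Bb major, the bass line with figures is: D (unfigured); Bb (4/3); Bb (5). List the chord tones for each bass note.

D (5/3): D, F, A.
Bb (6/4/3): Bb, D, Eb, G.
Bb (5/3): Bb, D, F.

D, F, A | Bb, D, Eb, G | Bb, D, F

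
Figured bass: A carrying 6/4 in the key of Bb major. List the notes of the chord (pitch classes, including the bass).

A, D, F

A fourth above A in this key is D.
A sixth above A in this key is F.
Together with the bass A, this spells D minor in second inversion.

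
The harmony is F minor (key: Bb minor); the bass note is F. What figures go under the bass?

F is the root of F minor, so the chord is in root position.
A triad in root position is figured 5/3, conventionally abbreviated (no figures — root-position triad).

no figures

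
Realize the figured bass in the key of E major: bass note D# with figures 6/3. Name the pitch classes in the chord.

A third above D# in this key is F#.
A sixth above D# in this key is B.
Together with the bass D#, this spells B major in first inversion.

D#, F#, B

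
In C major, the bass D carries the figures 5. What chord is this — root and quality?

The figures 5 indicate a triad in root position.
In root position the bass is the root, so the root is D.
The chord tones are D, F, A, giving D minor.

D minor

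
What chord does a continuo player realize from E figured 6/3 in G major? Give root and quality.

C major

The figures 6/3 indicate a triad in first inversion.
In first inversion the root lies a sixth above the bass: a sixth above E in G major is C.
The chord tones are E, G, C, giving C major.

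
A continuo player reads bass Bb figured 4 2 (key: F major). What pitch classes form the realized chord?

Bb, C, E, G

The written figures 4 2 are shorthand for 6/4/2: the 6 is implied.
A second above Bb in this key is C.
A fourth above Bb in this key is E.
A sixth above Bb in this key is G.
Together with the bass Bb, this spells C dominant seventh in third inversion.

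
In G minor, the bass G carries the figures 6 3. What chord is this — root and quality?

Eb major

The figures 6 3 indicate a triad in first inversion.
In first inversion the root lies a sixth above the bass: a sixth above G in G minor is Eb.
The chord tones are G, Bb, Eb, giving Eb major.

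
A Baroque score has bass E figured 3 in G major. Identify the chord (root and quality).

The figures 3 indicate a triad in root position.
In root position the bass is the root, so the root is E.
The chord tones are E, G, B, giving E minor.

E minor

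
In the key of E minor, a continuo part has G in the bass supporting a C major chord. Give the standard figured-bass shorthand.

6/4

G is the fifth of C major, so the chord is in second inversion.
A triad in second inversion is figured 6/4, conventionally abbreviated 6/4.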